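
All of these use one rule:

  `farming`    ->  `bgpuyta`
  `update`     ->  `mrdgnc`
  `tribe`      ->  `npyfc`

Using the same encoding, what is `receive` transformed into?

f(5)→b(1) and a(0)→g(6) fit y≡25x+6 (mod 26); the inverse of 25 mod 26 is 25. Treating letters as 0–25, the rule is x ↦ 25x + 6 (mod 26).
For receive: r(17)→25·17+6≡15=p; e(4)→25·4+6≡2=c; c(2)→25·2+6≡4=e; e(4)→25·4+6≡2=c; i(8)→25·8+6≡24=y; v(21)→25·21+6≡11=l; e(4)→25·4+6≡2=c (all mod 26).

pcecylc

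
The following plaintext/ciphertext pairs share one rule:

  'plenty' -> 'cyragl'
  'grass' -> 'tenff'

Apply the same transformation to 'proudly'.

Compare letters: p→c is +13, l→y is +13, e→r is +13 — a constant shift. It's a constant shift of +13 (ROT13).
Applying it to proudly: p+13=c, r+13=e, o+13=b, u+13=h, d+13=q, l+13=y, y+13=l.

cebhqyl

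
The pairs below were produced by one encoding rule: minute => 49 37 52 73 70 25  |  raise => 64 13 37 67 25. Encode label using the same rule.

With a=1..z=26, the number is 3·pos + 10.
Applying it to label: l=12→46, a=1→13, b=2→16, e=5→25, l=12→46.

46 13 16 25 46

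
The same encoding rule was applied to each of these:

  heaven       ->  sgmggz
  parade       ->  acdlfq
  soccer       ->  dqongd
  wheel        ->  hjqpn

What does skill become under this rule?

A repeating key of period 3 is used — shifts +11, +2, +12 over and over.
For skill: s+11=d, k+2=m, i+12=u, l+11=w, l+2=n.

dmuwn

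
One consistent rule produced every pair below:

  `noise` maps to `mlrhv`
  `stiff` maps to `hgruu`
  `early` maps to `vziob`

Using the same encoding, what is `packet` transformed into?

Letters are reflected about the middle of the alphabet (position → 25−position): Atbash.
On packet: p↔k, a↔z, c↔x, k↔p, e↔v, t↔g.

kzxpvg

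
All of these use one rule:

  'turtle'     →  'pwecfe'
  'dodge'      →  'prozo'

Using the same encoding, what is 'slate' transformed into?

The output letters match the input read backwards, each shifted +11: turtle reversed is eltrut. Read the word backwards and shift each letter +11.
Applying it to slate: reverse → etals; then shift: e+11=p, t+11=e, a+11=l, l+11=w, s+11=d.

pelwd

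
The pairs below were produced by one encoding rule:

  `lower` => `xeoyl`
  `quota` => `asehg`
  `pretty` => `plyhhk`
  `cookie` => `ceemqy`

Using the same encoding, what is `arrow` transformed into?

glleo

This is an affine cipher: with a=0,…,z=25, each position x becomes (11x+6) mod 26.
Applying it to arrow: a(0)→11·0+6≡6=g; r(17)→11·17+6≡11=l; r(17)→11·17+6≡11=l; o(14)→11·14+6≡4=e; w(22)→11·22+6≡14=o (all mod 26).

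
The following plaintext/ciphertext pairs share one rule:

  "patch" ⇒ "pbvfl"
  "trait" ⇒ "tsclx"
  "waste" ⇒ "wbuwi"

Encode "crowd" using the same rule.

csqzh

Letter i (0-indexed) is shifted by i+0, so successive shifts are 0, 1, 2, ….
Applying it to crowd: c+0=c, r+1=s, o+2=q, w+3=z, d+4=h.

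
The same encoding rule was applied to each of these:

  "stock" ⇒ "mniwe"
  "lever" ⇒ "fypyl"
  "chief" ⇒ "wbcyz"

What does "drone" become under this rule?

Compare letters: s→m is +20, t→n is +20, o→i is +20 — a constant shift. It's a constant shift of +20 (ROT20).
Applying it to drone: d+20=x, r+20=l, o+20=i, n+20=h, e+20=y.

xlihy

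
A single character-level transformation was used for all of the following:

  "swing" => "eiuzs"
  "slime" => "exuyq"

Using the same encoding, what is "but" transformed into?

Compare letters: s→e is +12, w→i is +12, i→u is +12 — a constant shift. It's a constant shift of +12 (ROT12).
For but: b+12=n, u+12=g, t+12=f.

ngf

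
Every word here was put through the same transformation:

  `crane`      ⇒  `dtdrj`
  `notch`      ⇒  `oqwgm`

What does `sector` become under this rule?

Each letter shifts forward by (position + 1), i.e. 1, 2, 3, … — the shift grows by one for each successive letter.
On sector: s+1=t, e+2=g, c+3=f, t+4=x, o+5=t, r+6=x.

tgfxtx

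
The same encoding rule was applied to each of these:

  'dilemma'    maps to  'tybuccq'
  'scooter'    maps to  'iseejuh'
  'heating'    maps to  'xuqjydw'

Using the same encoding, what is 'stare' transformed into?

It's a constant shift of +16 (ROT16).
For stare: s+16=i, t+16=j, a+16=q, r+16=h, e+16=u.

ijqhu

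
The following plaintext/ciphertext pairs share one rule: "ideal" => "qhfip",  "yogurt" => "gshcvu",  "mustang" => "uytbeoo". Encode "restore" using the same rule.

Shifts by position in ideal: pos 0: i→q (+8), pos 1: d→h (+4), pos 2: e→f (+1), pos 3: a→i (+8), pos 4: l→p (+4) — repeating every 3. The shifts repeat in a cycle of length 3: positions 0,1,… shift by +8, +4, +1, then the pattern repeats.
On restore: r+8=z, e+4=i, s+1=t, t+8=b, o+4=s, r+1=s, e+8=m.

zitbssm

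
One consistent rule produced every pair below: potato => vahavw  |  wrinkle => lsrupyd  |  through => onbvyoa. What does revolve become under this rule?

lcsvcly

The output letters match the input read backwards, each shifted +7: potato reversed is otatop. Two steps: reverse the string, then apply a Caesar shift of +7.
For revolve: reverse → evlover; then shift: e+7=l, v+7=c, l+7=s, o+7=v, v+7=c, e+7=l, r+7=y.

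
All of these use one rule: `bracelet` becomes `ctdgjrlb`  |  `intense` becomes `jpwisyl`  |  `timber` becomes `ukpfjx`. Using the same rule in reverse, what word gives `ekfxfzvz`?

dictator

In bracelet: b→c is +1, r→t is +2, a→d is +3, c→g is +4 — the shift increases by 1 each position. Letter i (0-indexed) is shifted by i+1, so successive shifts are 1, 2, 3, ….
Undoing it on ekfxfzvz: e−1=d, k−2=i, f−3=c, x−4=t, f−5=a, z−6=t, v−7=o, z−8=r.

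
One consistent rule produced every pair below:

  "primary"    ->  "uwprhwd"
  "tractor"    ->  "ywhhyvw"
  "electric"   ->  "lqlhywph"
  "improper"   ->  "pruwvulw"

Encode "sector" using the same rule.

xlhyvw

The shift depends on letter class: consonant p→u is +5, but vowel i→p is +7. Two shifts are in play — +7 for a/e/i/o/u, +5 for every other letter.
Applying it to sector: s(cons)+5=x, e(vowel)+7=l, c(cons)+5=h, t(cons)+5=y, o(vowel)+7=v, r(cons)+5=w.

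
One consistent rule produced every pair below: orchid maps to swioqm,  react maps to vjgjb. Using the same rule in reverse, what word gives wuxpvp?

spring

Letter i (0-indexed) is shifted by i+4, so successive shifts are 4, 5, 6, ….
Reversing it on wuxpvp: w−4=s, u−5=p, x−6=r, p−7=i, v−8=n, p−9=g.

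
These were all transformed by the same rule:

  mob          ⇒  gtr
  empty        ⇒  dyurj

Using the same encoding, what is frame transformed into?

The output letters match the input read backwards, each shifted +5: mob reversed is bom. Read the word backwards and shift each letter +5.
On frame: reverse → emarf; then shift: e+5=j, m+5=r, a+5=f, r+5=w, f+5=k.

jrfwk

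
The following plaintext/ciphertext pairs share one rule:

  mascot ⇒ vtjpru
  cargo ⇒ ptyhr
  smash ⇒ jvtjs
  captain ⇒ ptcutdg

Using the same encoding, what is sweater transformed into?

m(12)→v(21) and a(0)→t(19) fit y≡11x+19 (mod 26); the inverse of 11 mod 26 is 19. Treating letters as 0–25, the rule is x ↦ 11x + 19 (mod 26).
For sweater: s(18)→11·18+19≡9=j; w(22)→11·22+19≡1=b; e(4)→11·4+19≡11=l; a(0)→11·0+19≡19=t; t(19)→11·19+19≡20=u; e(4)→11·4+19≡11=l; r(17)→11·17+19≡24=y (all mod 26).

jbltuly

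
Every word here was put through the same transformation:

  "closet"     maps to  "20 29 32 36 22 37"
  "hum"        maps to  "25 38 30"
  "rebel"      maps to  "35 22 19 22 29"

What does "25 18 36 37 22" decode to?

haste

c is letter #3 and maps to 20: an offset of 17. The number is (letter's place in the alphabet, a=1) + 17.
Decoding 25 18 36 37 22: 25→(25−17)÷1=8=h, 18→(18−17)÷1=1=a, 36→(36−17)÷1=19=s, 37→(37−17)÷1=20=t, 22→(22−17)÷1=5=e.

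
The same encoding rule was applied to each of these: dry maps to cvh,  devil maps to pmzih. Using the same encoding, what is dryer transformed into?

vicvh

Read the word backwards and shift each letter +4.
For dryer: reverse → reyrd; then shift: r+4=v, e+4=i, y+4=c, r+4=v, d+4=h.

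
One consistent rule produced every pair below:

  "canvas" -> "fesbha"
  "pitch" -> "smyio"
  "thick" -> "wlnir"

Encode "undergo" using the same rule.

Letter i (0-indexed) is shifted by i+3, so successive shifts are 3, 4, 5, ….
On undergo: u+3=x, n+4=r, d+5=i, e+6=k, r+7=y, g+8=o, o+9=x.

xrikyox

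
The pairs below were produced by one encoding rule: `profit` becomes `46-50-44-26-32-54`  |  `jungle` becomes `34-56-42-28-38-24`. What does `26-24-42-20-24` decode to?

p(#16)→46 and r(#18)→50: differences scale by 2, so n = 2·pos + 14. The formula is n = 2×(alphabet index, a=1) + 14.
Decoding 26-24-42-20-24: 26→(26−14)÷2=6=f, 24→(24−14)÷2=5=e, 42→(42−14)÷2=14=n, 20→(20−14)÷2=3=c, 24→(24−14)÷2=5=e.

fence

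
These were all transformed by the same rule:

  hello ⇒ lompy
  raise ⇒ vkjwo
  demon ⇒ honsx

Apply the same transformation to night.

rshld

Shifts by position in hello: pos 0: h→l (+4), pos 1: e→o (+10), pos 2: l→m (+1), pos 3: l→p (+4), pos 4: o→y (+10) — repeating every 3. A repeating key of period 3 is used — shifts +4, +10, +1 over and over.
On night: n+4=r, i+10=s, g+1=h, h+4=l, t+10=d.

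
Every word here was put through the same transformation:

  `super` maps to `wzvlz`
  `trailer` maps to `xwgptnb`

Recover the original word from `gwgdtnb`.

Each letter shifts forward by (position + 4), i.e. 4, 5, 6, … — the shift grows by one for each successive letter.
Decoding gwgdtnb: g−4=c, w−5=r, g−6=a, d−7=w, t−8=l, n−9=e, b−10=r.

crawler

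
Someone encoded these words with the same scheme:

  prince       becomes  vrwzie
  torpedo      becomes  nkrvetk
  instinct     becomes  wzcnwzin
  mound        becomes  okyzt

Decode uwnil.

witch

This is an affine cipher: with a=0,…,z=25, each position x becomes (11x+12) mod 26.
Undoing it on uwnil: u(20)→19·(20−12)≡22=w; w(22)→19·(22−12)≡8=i; n(13)→19·(13−12)≡19=t; i(8)→19·(8−12)≡2=c; l(11)→19·(11−12)≡7=h (all mod 26).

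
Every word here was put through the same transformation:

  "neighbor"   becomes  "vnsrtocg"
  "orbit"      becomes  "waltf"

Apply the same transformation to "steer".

acopd

In neighbor: n→v is +8, e→n is +9, i→s is +10, g→r is +11 — the shift increases by 1 each position. Letter i (0-indexed) is shifted by i+8, so successive shifts are 8, 9, 10, ….
On steer: s+8=a, t+9=c, e+10=o, e+11=p, r+12=d.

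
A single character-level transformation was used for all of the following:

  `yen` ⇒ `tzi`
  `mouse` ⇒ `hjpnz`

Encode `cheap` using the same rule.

xczvk

Compare letters: y→t is +21, e→z is +21, n→i is +21 — a constant shift. Every letter moves 21 places later in the alphabet, wrapping around z→a.
For cheap: c+21=x, h+21=c, e+21=z, a+21=v, p+21=k.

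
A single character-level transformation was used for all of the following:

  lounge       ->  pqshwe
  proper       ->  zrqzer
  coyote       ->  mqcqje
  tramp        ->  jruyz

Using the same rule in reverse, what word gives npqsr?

flour

Each letter's alphabet position (a=0..z=25) is mapped through 9·x+20 mod 26 — an affine cipher.
Reversing it on npqsr: n(13)→3·(13−20)≡5=f; p(15)→3·(15−20)≡11=l; q(16)→3·(16−20)≡14=o; s(18)→3·(18−20)≡20=u; r(17)→3·(17−20)≡17=r (all mod 26).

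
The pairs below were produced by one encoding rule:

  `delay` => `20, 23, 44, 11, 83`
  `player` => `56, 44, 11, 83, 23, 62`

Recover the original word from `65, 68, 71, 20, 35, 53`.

studio

d(#4)→20 and e(#5)→23: differences scale by 3, so n = 3·pos + 8. Each letter becomes 3×(its alphabet position, a=1..z=26) + 8.
Reversing it on 65, 68, 71, 20, 35, 53: 65→(65−8)÷3=19=s, 68→(68−8)÷3=20=t, 71→(71−8)÷3=21=u, 20→(20−8)÷3=4=d, 35→(35−8)÷3=9=i, 53→(53−8)÷3=15=o.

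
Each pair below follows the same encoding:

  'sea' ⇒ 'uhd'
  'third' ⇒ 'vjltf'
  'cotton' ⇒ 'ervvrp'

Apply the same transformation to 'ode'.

The shift depends on letter class: consonant s→u is +2, but vowel e→h is +3. Vowels shift forward by 3 and consonants shift forward by 2.
On ode: o(vowel)+3=r, d(cons)+2=f, e(vowel)+3=h.

rfh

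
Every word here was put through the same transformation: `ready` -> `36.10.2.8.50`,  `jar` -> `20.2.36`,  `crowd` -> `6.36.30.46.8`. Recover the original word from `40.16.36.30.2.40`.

r(#18)→36 and e(#5)→10: differences scale by 2, so n = 2·pos + 0. With a=1..z=26, the number is 2·pos.
Reversing it on 40.16.36.30.2.40: 40→(40−0)÷2=20=t, 16→(16−0)÷2=8=h, 36→(36−0)÷2=18=r, 30→(30−0)÷2=15=o, 2→(2−0)÷2=1=a, 40→(40−0)÷2=20=t.

throat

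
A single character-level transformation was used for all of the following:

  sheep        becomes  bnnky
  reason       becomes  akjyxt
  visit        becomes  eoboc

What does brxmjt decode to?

slogan

Shifts by position in sheep: pos 0: s→b (+9), pos 1: h→n (+6), pos 2: e→n (+9), pos 3: e→k (+6) — repeating every 2. A repeating key of period 2 is used — shifts +9, +6 over and over.
Decoding brxmjt: b−9=s, r−6=l, x−9=o, m−6=g, j−9=a, t−6=n.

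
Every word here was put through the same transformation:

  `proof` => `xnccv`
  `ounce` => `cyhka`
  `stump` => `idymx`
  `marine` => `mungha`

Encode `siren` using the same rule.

p(15)→x(23) and r(17)→n(13) fit y≡21x+20 (mod 26); the inverse of 21 mod 26 is 5. Each letter's alphabet position (a=0..z=25) is mapped through 21·x+20 mod 26 — an affine cipher.
Applying it to siren: s(18)→21·18+20≡8=i; i(8)→21·8+20≡6=g; r(17)→21·17+20≡13=n; e(4)→21·4+20≡0=a; n(13)→21·13+20≡7=h (all mod 26).

ignah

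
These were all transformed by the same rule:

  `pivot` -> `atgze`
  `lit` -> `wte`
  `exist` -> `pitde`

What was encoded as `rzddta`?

gossip

Compare letters: p→a is +11, i→t is +11, v→g is +11 — a constant shift. This is a Caesar cipher with shift 11.
Reversing it on rzddta: r−11=g, z−11=o, d−11=s, d−11=s, t−11=i, a−11=p.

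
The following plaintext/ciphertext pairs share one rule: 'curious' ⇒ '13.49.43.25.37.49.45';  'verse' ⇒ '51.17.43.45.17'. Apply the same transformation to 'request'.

Each letter becomes 2×(its alphabet position, a=1..z=26) + 7.
Applying it to request: r=18→43, e=5→17, q=17→41, u=21→49, e=5→17, s=19→45, t=20→47.

43.17.41.49.17.45.47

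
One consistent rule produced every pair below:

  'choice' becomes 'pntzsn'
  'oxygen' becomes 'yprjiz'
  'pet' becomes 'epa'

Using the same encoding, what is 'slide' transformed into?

potwd

Read the word backwards and shift each letter +11.
For slide: reverse → edils; then shift: e+11=p, d+11=o, i+11=t, l+11=w, s+11=d.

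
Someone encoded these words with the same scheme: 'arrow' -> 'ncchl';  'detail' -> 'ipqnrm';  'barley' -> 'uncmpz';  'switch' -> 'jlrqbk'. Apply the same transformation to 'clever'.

a(0)→n(13) and r(17)→c(2) fit y≡7x+13 (mod 26); the inverse of 7 mod 26 is 15. Treating letters as 0–25, the rule is x ↦ 7x + 13 (mod 26).
On clever: c(2)→7·2+13≡1=b; l(11)→7·11+13≡12=m; e(4)→7·4+13≡15=p; v(21)→7·21+13≡4=e; e(4)→7·4+13≡15=p; r(17)→7·17+13≡2=c (all mod 26).

bmpepc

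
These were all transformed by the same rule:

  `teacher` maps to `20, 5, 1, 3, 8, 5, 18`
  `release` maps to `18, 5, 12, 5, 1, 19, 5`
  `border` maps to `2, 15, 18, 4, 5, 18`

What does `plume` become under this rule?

16, 12, 21, 13, 5

Each letter is replaced by its alphabet position (a=1, b=2, …, z=26).
Applying it to plume: p=16→16, l=12→12, u=21→21, m=13→13, e=5→5.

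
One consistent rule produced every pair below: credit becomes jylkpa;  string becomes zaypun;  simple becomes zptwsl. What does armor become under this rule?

hytvy

Compare letters: c→j is +7, r→y is +7, e→l is +7 — a constant shift. Every letter moves 7 places later in the alphabet, wrapping around z→a.
On armor: a+7=h, r+7=y, m+7=t, o+7=v, r+7=y.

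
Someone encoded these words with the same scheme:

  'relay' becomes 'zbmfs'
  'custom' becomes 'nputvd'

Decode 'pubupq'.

potato

Read the word backwards and shift each letter +1.
Reversing it on pubupq: shift back: p−1=o, u−1=t, b−1=a, u−1=t, p−1=o, q−1=p → otatop; then reverse → potato.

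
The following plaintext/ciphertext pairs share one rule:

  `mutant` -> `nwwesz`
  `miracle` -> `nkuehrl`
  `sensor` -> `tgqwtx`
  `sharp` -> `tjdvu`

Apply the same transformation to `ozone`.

pbrrj

In mutant: m→n is +1, u→w is +2, t→w is +3, a→e is +4 — the shift increases by 1 each position. Each letter shifts forward by (position + 1), i.e. 1, 2, 3, … — the shift grows by one for each successive letter.
For ozone: o+1=p, z+2=b, o+3=r, n+4=r, e+5=j.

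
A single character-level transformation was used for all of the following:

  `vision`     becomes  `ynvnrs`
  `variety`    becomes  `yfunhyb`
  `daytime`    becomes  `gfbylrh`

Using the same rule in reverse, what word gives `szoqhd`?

Shifts by position in vision: pos 0: v→y (+3), pos 1: i→n (+5), pos 2: s→v (+3), pos 3: i→n (+5) — repeating every 2. The shifts repeat in a cycle of length 2: positions 0,1,… shift by +3, +5, then the pattern repeats.
Decoding szoqhd: s−3=p, z−5=u, o−3=l, q−5=l, h−3=e, d−5=y.

pulley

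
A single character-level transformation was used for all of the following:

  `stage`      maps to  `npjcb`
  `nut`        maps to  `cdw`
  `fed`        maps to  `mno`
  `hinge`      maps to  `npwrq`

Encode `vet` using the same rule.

Two steps: reverse the string, then apply a Caesar shift of +9.
Applying it to vet: reverse → tev; then shift: t+9=c, e+9=n, v+9=e.

cne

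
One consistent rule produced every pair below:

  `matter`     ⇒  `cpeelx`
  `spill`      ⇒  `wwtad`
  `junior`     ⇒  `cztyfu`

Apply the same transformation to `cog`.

The output letters match the input read backwards, each shifted +11: matter reversed is rettam. The word is reversed, then every letter is shifted forward by 11.
Applying it to cog: reverse → goc; then shift: g+11=r, o+11=z, c+11=n.

rzn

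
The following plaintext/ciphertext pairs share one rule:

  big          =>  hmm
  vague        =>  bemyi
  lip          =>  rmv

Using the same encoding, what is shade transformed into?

yneji

Two shifts are in play — +4 for a/e/i/o/u, +6 for every other letter.
For shade: s(cons)+6=y, h(cons)+6=n, a(vowel)+4=e, d(cons)+6=j, e(vowel)+4=i.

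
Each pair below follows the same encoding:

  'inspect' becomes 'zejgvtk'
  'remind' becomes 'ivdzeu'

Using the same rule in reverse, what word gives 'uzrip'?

diary

Compare letters: i→z is +17, n→e is +17, s→j is +17 — a constant shift. This is a Caesar cipher with shift 17.
Undoing it on uzrip: u−17=d, z−17=i, r−17=a, i−17=r, p−17=y.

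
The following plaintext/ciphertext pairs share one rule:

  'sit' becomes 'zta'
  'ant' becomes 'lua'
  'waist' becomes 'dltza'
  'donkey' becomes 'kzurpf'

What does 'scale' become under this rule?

The shift depends on letter class: consonant s→z is +7, but vowel i→t is +11. Vowels shift forward by 11 and consonants shift forward by 7.
Applying it to scale: s(cons)+7=z, c(cons)+7=j, a(vowel)+11=l, l(cons)+7=s, e(vowel)+11=p.

zjlsp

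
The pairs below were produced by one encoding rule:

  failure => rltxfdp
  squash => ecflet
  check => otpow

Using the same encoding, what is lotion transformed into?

xzftzz

The shift depends on letter class: consonant f→r is +12, but vowel a→l is +11. Two shifts are in play — +11 for a/e/i/o/u, +12 for every other letter.
For lotion: l(cons)+12=x, o(vowel)+11=z, t(cons)+12=f, i(vowel)+11=t, o(vowel)+11=z, n(cons)+12=z.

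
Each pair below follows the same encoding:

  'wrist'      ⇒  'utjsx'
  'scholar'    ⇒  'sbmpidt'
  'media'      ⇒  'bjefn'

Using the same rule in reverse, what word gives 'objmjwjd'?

civilian

The output letters match the input read backwards, each shifted +1: wrist reversed is tsirw. Two steps: reverse the string, then apply a Caesar shift of +1.
Undoing it on objmjwjd: shift back: o−1=n, b−1=a, j−1=i, m−1=l, j−1=i, w−1=v, j−1=i, d−1=c → nailivic; then reverse → civilian.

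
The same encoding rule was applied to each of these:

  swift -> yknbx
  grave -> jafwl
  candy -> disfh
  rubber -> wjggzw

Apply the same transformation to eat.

yfj

The output letters match the input read backwards, each shifted +5: swift reversed is tfiws. Two steps: reverse the string, then apply a Caesar shift of +5.
For eat: reverse → tae; then shift: t+5=y, a+5=f, e+5=j.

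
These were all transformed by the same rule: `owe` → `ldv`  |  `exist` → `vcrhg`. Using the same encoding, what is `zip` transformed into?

ark

Each letter is replaced by its mirror in the alphabet: a↔z, b↔y, c↔x, and so on (the Atbash cipher).
On zip: z↔a, i↔r, p↔k.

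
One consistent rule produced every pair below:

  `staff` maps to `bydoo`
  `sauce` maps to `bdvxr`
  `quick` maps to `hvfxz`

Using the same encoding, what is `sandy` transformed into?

bdquj

Treating letters as 0–25, the rule is x ↦ 23x + 3 (mod 26).
Applying it to sandy: s(18)→23·18+3≡1=b; a(0)→23·0+3≡3=d; n(13)→23·13+3≡16=q; d(3)→23·3+3≡20=u; y(24)→23·24+3≡9=j (all mod 26).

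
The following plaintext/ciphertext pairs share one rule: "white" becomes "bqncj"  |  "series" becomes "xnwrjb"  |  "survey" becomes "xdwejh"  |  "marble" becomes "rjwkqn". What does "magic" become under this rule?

Shifts by position in white: pos 0: w→b (+5), pos 1: h→q (+9), pos 2: i→n (+5), pos 3: t→c (+9) — repeating every 2. A repeating key of period 2 is used — shifts +5, +9 over and over.
For magic: m+5=r, a+9=j, g+5=l, i+9=r, c+5=h.

rjlrh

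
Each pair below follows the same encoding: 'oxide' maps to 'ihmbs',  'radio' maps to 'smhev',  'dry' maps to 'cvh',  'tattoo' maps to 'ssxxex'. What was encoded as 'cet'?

pay

The word is reversed, then every letter is shifted forward by 4.
Undoing it on cet: shift back: c−4=y, e−4=a, t−4=p → yap; then reverse → pay.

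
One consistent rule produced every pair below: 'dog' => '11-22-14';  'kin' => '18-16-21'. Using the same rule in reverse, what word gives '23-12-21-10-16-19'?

pencil

Letters become their 1-based position plus 7 (so a→8, b→9, …).
Undoing it on 23-12-21-10-16-19: 23→(23−7)÷1=16=p, 12→(12−7)÷1=5=e, 21→(21−7)÷1=14=n, 10→(10−7)÷1=3=c, 16→(16−7)÷1=9=i, 19→(19−7)÷1=12=l.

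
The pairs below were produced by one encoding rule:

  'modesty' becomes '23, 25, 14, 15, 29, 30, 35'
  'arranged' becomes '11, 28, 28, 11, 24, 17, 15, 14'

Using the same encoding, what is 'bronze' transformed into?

12, 28, 25, 24, 36, 15

m is letter #13 and maps to 23: an offset of 10. Letters become their 1-based position plus 10 (so a→11, b→12, …).
Applying it to bronze: b=2→12, r=18→28, o=15→25, n=14→24, z=26→36, e=5→15.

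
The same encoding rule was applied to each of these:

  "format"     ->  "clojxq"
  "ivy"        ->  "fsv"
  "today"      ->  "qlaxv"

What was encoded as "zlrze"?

Compare letters: f→c is +23, o→l is +23, r→o is +23 — a constant shift. Each letter is shifted forward by 23 in the alphabet (a Caesar shift of +23).
Decoding zlrze: z−23=c, l−23=o, r−23=u, z−23=c, e−23=h.

couch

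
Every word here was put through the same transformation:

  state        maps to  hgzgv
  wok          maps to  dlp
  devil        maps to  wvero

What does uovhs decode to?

Letters are reflected about the middle of the alphabet (position → 25−position): Atbash.
Undoing it on uovhs: u↔f, o↔l, v↔e, h↔s, s↔h.

flesh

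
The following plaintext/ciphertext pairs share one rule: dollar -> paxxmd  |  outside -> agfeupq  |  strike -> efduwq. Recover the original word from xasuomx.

Every letter moves 12 places later in the alphabet, wrapping around z→a.
Undoing it on xasuomx: x−12=l, a−12=o, s−12=g, u−12=i, o−12=c, m−12=a, x−12=l.

logical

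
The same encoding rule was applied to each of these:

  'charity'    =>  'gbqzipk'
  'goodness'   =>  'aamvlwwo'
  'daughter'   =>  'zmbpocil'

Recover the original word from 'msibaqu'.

mistake

The output letters match the input read backwards, each shifted +8: charity reversed is ytirahc. The word is reversed, then every letter is shifted forward by 8.
Undoing it on msibaqu: shift back: m−8=e, s−8=k, i−8=a, b−8=t, a−8=s, q−8=i, u−8=m → ekatsim; then reverse → mistake.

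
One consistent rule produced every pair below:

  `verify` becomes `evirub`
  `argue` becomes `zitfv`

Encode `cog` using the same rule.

xlt

Each pair mirrors across the alphabet (v↔e, e↔v, r↔i): positions sum to 25. Letters are reflected about the middle of the alphabet (position → 25−position): Atbash.
Applying it to cog: c↔x, o↔l, g↔t.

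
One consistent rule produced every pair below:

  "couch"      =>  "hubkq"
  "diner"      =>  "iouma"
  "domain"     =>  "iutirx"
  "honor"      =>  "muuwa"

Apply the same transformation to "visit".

In couch: c→h is +5, o→u is +6, u→b is +7, c→k is +8 — the shift increases by 1 each position. The shift increases by 1 at each position, starting from +5: 5, 6, 7, ….
For visit: v+5=a, i+6=o, s+7=z, i+8=q, t+9=c.

aozqc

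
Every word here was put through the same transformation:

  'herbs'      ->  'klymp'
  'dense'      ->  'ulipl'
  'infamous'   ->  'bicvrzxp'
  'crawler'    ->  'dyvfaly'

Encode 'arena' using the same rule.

h(7)→k(10) and e(4)→l(11) fit y≡17x+21 (mod 26); the inverse of 17 mod 26 is 23. Treating letters as 0–25, the rule is x ↦ 17x + 21 (mod 26).
Applying it to arena: a(0)→17·0+21≡21=v; r(17)→17·17+21≡24=y; e(4)→17·4+21≡11=l; n(13)→17·13+21≡8=i; a(0)→17·0+21≡21=v (all mod 26).

vyliv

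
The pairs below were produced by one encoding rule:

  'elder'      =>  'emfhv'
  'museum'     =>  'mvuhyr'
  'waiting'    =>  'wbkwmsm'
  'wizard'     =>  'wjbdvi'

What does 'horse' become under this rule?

In elder: e→e is +0, l→m is +1, d→f is +2, e→h is +3 — the shift increases by 1 each position. The shift increases by 1 at each position, starting from +0: 0, 1, 2, ….
For horse: h+0=h, o+1=p, r+2=t, s+3=v, e+4=i.

hptvi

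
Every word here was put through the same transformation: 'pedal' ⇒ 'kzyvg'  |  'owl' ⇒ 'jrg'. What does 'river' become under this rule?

Compare letters: p→k is +21, e→z is +21, d→y is +21 — a constant shift. Every letter moves 21 places later in the alphabet, wrapping around z→a.
On river: r+21=m, i+21=d, v+21=q, e+21=z, r+21=m.

mdqzm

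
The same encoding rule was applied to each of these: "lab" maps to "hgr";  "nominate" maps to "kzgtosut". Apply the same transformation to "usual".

rgaya

The output letters match the input read backwards, each shifted +6: lab reversed is bal. Two steps: reverse the string, then apply a Caesar shift of +6.
For usual: reverse → lausu; then shift: l+6=r, a+6=g, u+6=a, s+6=y, u+6=a.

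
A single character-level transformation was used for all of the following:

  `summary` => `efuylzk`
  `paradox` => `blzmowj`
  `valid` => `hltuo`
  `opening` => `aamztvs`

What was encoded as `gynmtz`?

unfair

It's a Vigenère-style cipher with numeric key [12,11,8]: position i shifts by key[i mod 3].
Undoing it on gynmtz: g−12=u, y−11=n, n−8=f, m−12=a, t−11=i, z−8=r.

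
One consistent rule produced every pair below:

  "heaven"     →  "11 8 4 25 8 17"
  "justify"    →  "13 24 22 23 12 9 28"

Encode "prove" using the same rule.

h is letter #8 and maps to 11: an offset of 3. Letters become their 1-based position plus 3 (so a→4, b→5, …).
On prove: p=16→19, r=18→21, o=15→18, v=22→25, e=5→8.

19 21 18 25 8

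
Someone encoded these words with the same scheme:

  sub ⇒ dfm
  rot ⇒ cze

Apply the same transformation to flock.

qwznv

This is a Caesar cipher with shift 11.
On flock: f+11=q, l+11=w, o+11=z, c+11=n, k+11=v.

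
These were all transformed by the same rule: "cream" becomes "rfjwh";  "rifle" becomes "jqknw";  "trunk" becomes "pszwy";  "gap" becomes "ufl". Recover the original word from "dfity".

today

The output letters match the input read backwards, each shifted +5: cream reversed is maerc. The word is reversed, then every letter is shifted forward by 5.
Reversing it on dfity: shift back: d−5=y, f−5=a, i−5=d, t−5=o, y−5=t → yadot; then reverse → today.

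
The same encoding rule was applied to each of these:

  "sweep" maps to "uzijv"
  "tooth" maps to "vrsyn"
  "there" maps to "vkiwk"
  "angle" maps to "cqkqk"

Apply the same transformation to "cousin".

eryxou

Letter i (0-indexed) is shifted by i+2, so successive shifts are 2, 3, 4, ….
Applying it to cousin: c+2=e, o+3=r, u+4=y, s+5=x, i+6=o, n+7=u.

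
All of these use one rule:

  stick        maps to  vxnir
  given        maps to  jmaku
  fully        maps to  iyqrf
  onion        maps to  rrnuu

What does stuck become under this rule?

In stick: s→v is +3, t→x is +4, i→n is +5, c→i is +6 — the shift increases by 1 each position. Each letter shifts forward by (position + 3), i.e. 3, 4, 5, … — the shift grows by one for each successive letter.
Applying it to stuck: s+3=v, t+4=x, u+5=z, c+6=i, k+7=r.

vxzir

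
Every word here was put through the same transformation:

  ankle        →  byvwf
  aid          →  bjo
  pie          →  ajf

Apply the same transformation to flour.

The shift depends on letter class: consonant n→y is +11, but vowel a→b is +1. Vowels shift forward by 1 and consonants shift forward by 11.
Applying it to flour: f(cons)+11=q, l(cons)+11=w, o(vowel)+1=p, u(vowel)+1=v, r(cons)+11=c.

qwpvc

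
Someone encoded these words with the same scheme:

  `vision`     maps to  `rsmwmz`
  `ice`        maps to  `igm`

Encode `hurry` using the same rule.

The output letters match the input read backwards, each shifted +4: vision reversed is noisiv. The word is reversed, then every letter is shifted forward by 4.
On hurry: reverse → yrruh; then shift: y+4=c, r+4=v, r+4=v, u+4=y, h+4=l.

cvvyl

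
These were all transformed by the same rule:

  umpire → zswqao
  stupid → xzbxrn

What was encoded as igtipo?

In umpire: u→z is +5, m→s is +6, p→w is +7, i→q is +8 — the shift increases by 1 each position. The shift increases by 1 at each position, starting from +5: 5, 6, 7, ….
Undoing it on igtipo: i−5=d, g−6=a, t−7=m, i−8=a, p−9=g, o−10=e.

damage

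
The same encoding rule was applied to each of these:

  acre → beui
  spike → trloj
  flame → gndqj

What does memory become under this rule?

ngpswe

Letter i (0-indexed) is shifted by i+1, so successive shifts are 1, 2, 3, ….
Applying it to memory: m+1=n, e+2=g, m+3=p, o+4=s, r+5=w, y+6=e.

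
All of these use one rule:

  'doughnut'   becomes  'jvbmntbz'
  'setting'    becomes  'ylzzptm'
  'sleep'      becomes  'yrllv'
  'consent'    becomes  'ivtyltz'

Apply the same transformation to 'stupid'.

yzbvpj

The rule splits by letter class: vowels +7, consonants +6.
For stupid: s(cons)+6=y, t(cons)+6=z, u(vowel)+7=b, p(cons)+6=v, i(vowel)+7=p, d(cons)+6=j.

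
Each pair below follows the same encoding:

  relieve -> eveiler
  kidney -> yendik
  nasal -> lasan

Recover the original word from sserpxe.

express

It's just the letters in reverse order.
Decoding sserpxe: then reverse → express.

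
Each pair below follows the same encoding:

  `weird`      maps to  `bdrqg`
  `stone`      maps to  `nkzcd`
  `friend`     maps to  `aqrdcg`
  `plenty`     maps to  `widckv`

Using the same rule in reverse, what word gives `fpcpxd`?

w(22)→b(1) and e(4)→d(3) fit y≡23x+15 (mod 26); the inverse of 23 mod 26 is 17. This is an affine cipher: with a=0,…,z=25, each position x becomes (23x+15) mod 26.
Decoding fpcpxd: f(5)→17·(5−15)≡12=m; p(15)→17·(15−15)≡0=a; c(2)→17·(2−15)≡13=n; p(15)→17·(15−15)≡0=a; x(23)→17·(23−15)≡6=g; d(3)→17·(3−15)≡4=e (all mod 26).

manage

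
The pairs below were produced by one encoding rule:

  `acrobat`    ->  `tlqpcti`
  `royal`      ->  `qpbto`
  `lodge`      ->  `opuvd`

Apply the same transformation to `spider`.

a(0)→t(19) and c(2)→l(11) fit y≡9x+19 (mod 26); the inverse of 9 mod 26 is 3. Each letter's alphabet position (a=0..z=25) is mapped through 9·x+19 mod 26 — an affine cipher.
Applying it to spider: s(18)→9·18+19≡25=z; p(15)→9·15+19≡24=y; i(8)→9·8+19≡13=n; d(3)→9·3+19≡20=u; e(4)→9·4+19≡3=d; r(17)→9·17+19≡16=q (all mod 26).

zynudq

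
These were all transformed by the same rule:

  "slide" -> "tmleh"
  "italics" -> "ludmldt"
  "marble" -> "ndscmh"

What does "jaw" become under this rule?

The shift depends on letter class: consonant s→t is +1, but vowel i→l is +3. Vowels shift forward by 3 and consonants shift forward by 1.
Applying it to jaw: j(cons)+1=k, a(vowel)+3=d, w(cons)+1=x.

kdx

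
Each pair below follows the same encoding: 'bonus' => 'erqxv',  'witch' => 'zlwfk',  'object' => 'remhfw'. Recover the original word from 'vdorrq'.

Compare letters: b→e is +3, o→r is +3, n→q is +3 — a constant shift. Every letter moves 3 places later in the alphabet, wrapping around z→a.
Decoding vdorrq: v−3=s, d−3=a, o−3=l, r−3=o, r−3=o, q−3=n.

saloon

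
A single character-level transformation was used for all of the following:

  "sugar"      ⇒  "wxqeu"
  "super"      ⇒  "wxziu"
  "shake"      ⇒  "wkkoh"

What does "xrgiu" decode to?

Shifts by position in sugar: pos 0: s→w (+4), pos 1: u→x (+3), pos 2: g→q (+10), pos 3: a→e (+4), pos 4: r→u (+3) — repeating every 3. The shifts repeat in a cycle of length 3: positions 0,1,… shift by +4, +3, +10, then the pattern repeats.
Undoing it on xrgiu: x−4=t, r−3=o, g−10=w, i−4=e, u−3=r.

tower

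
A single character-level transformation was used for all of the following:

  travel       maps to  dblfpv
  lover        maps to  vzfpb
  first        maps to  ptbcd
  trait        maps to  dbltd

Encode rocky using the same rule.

bzmui

The shift depends on letter class: consonant t→d is +10, but vowel a→l is +11. Vowels shift forward by 11 and consonants shift forward by 10.
For rocky: r(cons)+10=b, o(vowel)+11=z, c(cons)+10=m, k(cons)+10=u, y(cons)+10=i.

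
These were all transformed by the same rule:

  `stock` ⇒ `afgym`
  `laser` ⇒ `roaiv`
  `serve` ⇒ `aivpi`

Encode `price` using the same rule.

s(18)→a(0) and t(19)→f(5) fit y≡5x+14 (mod 26); the inverse of 5 mod 26 is 21. Each letter's alphabet position (a=0..z=25) is mapped through 5·x+14 mod 26 — an affine cipher.
For price: p(15)→5·15+14≡11=l; r(17)→5·17+14≡21=v; i(8)→5·8+14≡2=c; c(2)→5·2+14≡24=y; e(4)→5·4+14≡8=i (all mod 26).

lvcyi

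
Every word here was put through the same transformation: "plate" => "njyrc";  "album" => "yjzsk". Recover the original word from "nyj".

pal

Every letter moves 24 places later in the alphabet, wrapping around z→a.
Decoding nyj: n−24=p, y−24=a, j−24=l.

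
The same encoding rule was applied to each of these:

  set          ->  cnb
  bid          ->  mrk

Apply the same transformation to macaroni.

Two steps: reverse the string, then apply a Caesar shift of +9.
Applying it to macaroni: reverse → inoracam; then shift: i+9=r, n+9=w, o+9=x, r+9=a, a+9=j, c+9=l, a+9=j, m+9=v.

rwxajljv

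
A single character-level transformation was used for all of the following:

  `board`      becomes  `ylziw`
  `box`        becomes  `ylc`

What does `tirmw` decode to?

This is the alphabet-reversal cipher (Atbash): a becomes z, b becomes y, etc.
Decoding tirmw: t↔g, i↔r, r↔i, m↔n, w↔d.

grind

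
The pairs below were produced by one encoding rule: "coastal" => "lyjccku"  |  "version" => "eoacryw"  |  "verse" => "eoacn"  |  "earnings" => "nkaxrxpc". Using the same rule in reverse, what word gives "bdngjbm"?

steward

Shifts by position in coastal: pos 0: c→l (+9), pos 1: o→y (+10), pos 2: a→j (+9), pos 3: s→c (+10) — repeating every 2. The shifts repeat in a cycle of length 2: positions 0,1,… shift by +9, +10, then the pattern repeats.
Undoing it on bdngjbm: b−9=s, d−10=t, n−9=e, g−10=w, j−9=a, b−10=r, m−9=d.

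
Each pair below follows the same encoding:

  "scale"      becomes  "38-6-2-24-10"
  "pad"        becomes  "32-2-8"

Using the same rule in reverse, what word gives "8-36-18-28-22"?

With a=1..z=26, the number is 2·pos.
Decoding 8-36-18-28-22: 8→(8−0)÷2=4=d, 36→(36−0)÷2=18=r, 18→(18−0)÷2=9=i, 28→(28−0)÷2=14=n, 22→(22−0)÷2=11=k.

drink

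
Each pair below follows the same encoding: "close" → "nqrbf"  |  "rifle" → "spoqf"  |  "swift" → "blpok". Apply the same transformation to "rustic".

c(2)→n(13) and l(11)→q(16) fit y≡9x+21 (mod 26); the inverse of 9 mod 26 is 3. Treating letters as 0–25, the rule is x ↦ 9x + 21 (mod 26).
Applying it to rustic: r(17)→9·17+21≡18=s; u(20)→9·20+21≡19=t; s(18)→9·18+21≡1=b; t(19)→9·19+21≡10=k; i(8)→9·8+21≡15=p; c(2)→9·2+21≡13=n (all mod 26).

stbkpn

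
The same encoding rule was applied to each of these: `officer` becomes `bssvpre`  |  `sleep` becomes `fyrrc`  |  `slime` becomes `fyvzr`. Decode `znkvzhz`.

Every letter moves 13 places later in the alphabet, wrapping around z→a.
Undoing it on znkvzhz: z−13=m, n−13=a, k−13=x, v−13=i, z−13=m, h−13=u, z−13=m.

maximum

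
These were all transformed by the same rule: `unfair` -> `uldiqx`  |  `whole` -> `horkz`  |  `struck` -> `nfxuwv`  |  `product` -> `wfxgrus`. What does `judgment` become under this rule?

Two steps: reverse the string, then apply a Caesar shift of +3.
Applying it to judgment: reverse → tnemgduj; then shift: t+3=w, n+3=q, e+3=h, m+3=p, g+3=j, d+3=g, u+3=x, j+3=m.

wqhpjgxm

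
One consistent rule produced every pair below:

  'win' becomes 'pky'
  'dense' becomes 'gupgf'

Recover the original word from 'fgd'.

bed

The output letters match the input read backwards, each shifted +2: win reversed is niw. Two steps: reverse the string, then apply a Caesar shift of +2.
Reversing it on fgd: shift back: f−2=d, g−2=e, d−2=b → deb; then reverse → bed.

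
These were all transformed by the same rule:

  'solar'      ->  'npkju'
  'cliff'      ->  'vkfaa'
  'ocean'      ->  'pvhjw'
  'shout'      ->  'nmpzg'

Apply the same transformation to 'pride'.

iufoh

s(18)→n(13) and o(14)→p(15) fit y≡19x+9 (mod 26); the inverse of 19 mod 26 is 11. Treating letters as 0–25, the rule is x ↦ 19x + 9 (mod 26).
On pride: p(15)→19·15+9≡8=i; r(17)→19·17+9≡20=u; i(8)→19·8+9≡5=f; d(3)→19·3+9≡14=o; e(4)→19·4+9≡7=h (all mod 26).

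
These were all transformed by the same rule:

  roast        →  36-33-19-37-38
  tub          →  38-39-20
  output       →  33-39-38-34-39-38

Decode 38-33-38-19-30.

r is letter #18 and maps to 36: an offset of 18. The number is (letter's place in the alphabet, a=1) + 18.
Reversing it on 38-33-38-19-30: 38→(38−18)÷1=20=t, 33→(33−18)÷1=15=o, 38→(38−18)÷1=20=t, 19→(19−18)÷1=1=a, 30→(30−18)÷1=12=l.

total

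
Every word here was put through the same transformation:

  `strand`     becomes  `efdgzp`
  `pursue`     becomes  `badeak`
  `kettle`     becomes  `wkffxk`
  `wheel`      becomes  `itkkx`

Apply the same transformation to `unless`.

azxkee

Vowels shift forward by 6 and consonants shift forward by 12.
For unless: u(vowel)+6=a, n(cons)+12=z, l(cons)+12=x, e(vowel)+6=k, s(cons)+12=e, s(cons)+12=e.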